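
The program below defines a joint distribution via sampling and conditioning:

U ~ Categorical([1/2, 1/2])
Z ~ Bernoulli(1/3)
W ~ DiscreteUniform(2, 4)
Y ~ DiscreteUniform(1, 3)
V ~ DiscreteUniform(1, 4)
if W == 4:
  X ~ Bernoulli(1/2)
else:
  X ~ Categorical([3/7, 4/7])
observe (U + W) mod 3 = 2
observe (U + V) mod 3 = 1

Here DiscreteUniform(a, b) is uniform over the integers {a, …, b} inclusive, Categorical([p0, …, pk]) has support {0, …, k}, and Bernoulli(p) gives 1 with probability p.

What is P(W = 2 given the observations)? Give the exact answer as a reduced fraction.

Enumerate traces; 36 have nonzero weight after conditioning:
  (U=0, Z=0, W=2, Y=1, V=1, X=0) weight 1/252
  (U=0, Z=0, W=2, Y=1, V=1, X=1) weight 1/189
  (U=0, Z=0, W=2, Y=1, V=4, X=0) weight 1/252
  (U=0, Z=0, W=2, Y=1, V=4, X=1) weight 1/189
  (U=0, Z=0, W=2, Y=2, V=1, X=0) weight 1/252
  (U=0, Z=0, W=2, Y=2, V=1, X=1) weight 1/189
  (U=0, Z=0, W=2, Y=2, V=4, X=0) weight 1/252
  (U=0, Z=0, W=2, Y=2, V=4, X=1) weight 1/189
  (U=1, Z=0, W=4, Y=1, V=3, X=0) weight 1/216
  … 27 more
Group by W:
  weight(W=2) = 1/12
  weight(W=4) = 1/24
Total weight = 1/12 + 1/24 = 1/8
P(W=2 | obs) = 1/12 / 1/8 = 2/3
P(W=4 | obs) = 1/24 / 1/8 = 1/3

P(W = 2 | obs) = 2/3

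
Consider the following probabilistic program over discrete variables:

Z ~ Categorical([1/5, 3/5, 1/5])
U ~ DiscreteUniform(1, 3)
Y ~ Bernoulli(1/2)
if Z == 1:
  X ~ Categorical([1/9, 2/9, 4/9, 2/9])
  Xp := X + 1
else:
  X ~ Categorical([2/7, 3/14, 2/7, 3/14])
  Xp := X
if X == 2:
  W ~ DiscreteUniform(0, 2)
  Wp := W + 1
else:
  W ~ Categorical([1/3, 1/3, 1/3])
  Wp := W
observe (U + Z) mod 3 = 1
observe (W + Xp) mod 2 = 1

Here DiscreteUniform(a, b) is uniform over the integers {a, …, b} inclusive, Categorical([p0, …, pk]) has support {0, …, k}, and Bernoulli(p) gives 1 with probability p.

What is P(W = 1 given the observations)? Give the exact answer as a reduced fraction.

Enumerate traces; 36 have nonzero weight after conditioning:
  (Z=0, U=1, Y=0, X=0, W=1) weight 1/315
  (Z=0, U=1, Y=0, X=1, W=0) weight 1/420
  (Z=0, U=1, Y=0, X=1, W=2) weight 1/420
  (Z=0, U=1, Y=0, X=2, W=1) weight 1/315
  (Z=0, U=1, Y=0, X=3, W=0) weight 1/420
  (Z=0, U=1, Y=0, X=3, W=2) weight 1/420
  (Z=0, U=1, Y=1, X=0, W=1) weight 1/315
  (Z=0, U=1, Y=1, X=1, W=0) weight 1/420
  … 28 more
Group by W:
  weight(W=0) = 53/945
  weight(W=1) = 52/945
  weight(W=2) = 53/945
Total weight = 53/945 + 52/945 + 53/945 = 158/945
P(W=0 | obs) = 53/945 / 158/945 = 53/158
P(W=1 | obs) = 52/945 / 158/945 = 26/79
P(W=2 | obs) = 53/945 / 158/945 = 53/158

P(W = 1 | obs) = 26/79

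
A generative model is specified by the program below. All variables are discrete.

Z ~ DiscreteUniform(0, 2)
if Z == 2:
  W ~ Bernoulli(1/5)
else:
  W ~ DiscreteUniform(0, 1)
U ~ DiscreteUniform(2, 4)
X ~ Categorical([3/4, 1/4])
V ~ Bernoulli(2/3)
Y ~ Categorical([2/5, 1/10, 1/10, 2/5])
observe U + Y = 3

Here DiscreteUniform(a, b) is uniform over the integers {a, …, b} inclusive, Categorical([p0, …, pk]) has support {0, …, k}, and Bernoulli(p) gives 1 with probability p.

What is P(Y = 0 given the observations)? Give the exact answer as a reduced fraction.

Enumerate traces; 48 have nonzero weight after conditioning:
  (Z=0, W=0, U=2, X=0, V=0, Y=1) weight 1/720
  (Z=0, W=0, U=2, X=0, V=1, Y=1) weight 1/360
  (Z=0, W=0, U=2, X=1, V=0, Y=1) weight 1/2160
  (Z=0, W=0, U=2, X=1, V=1, Y=1) weight 1/1080
  (Z=0, W=0, U=3, X=0, V=0, Y=0) weight 1/180
  (Z=0, W=0, U=3, X=0, V=1, Y=0) weight 1/90
  (Z=0, W=0, U=3, X=1, V=0, Y=0) weight 1/540
  (Z=0, W=0, U=3, X=1, V=1, Y=0) weight 1/270
  … 40 more
Group by Y:
  weight(Y=0) = 2/15
  weight(Y=1) = 1/30
Total weight = 2/15 + 1/30 = 1/6
P(Y=0 | obs) = 2/15 / 1/6 = 4/5
P(Y=1 | obs) = 1/30 / 1/6 = 1/5

P(Y = 0 | obs) = 4/5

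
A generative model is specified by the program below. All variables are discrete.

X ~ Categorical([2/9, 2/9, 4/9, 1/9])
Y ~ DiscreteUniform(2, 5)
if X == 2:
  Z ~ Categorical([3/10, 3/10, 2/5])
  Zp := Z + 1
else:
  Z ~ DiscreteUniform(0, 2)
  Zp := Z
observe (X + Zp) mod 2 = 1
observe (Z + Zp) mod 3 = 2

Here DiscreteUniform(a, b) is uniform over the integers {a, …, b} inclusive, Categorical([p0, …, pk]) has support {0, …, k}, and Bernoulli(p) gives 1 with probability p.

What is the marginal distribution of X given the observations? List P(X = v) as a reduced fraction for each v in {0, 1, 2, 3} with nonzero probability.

Enumerate traces; 8 have nonzero weight after conditioning:
  (X=0, Y=2, Z=1) weight 1/54
  (X=0, Y=3, Z=1) weight 1/54
  (X=0, Y=4, Z=1) weight 1/54
  (X=0, Y=5, Z=1) weight 1/54
  (X=2, Y=2, Z=2) weight 2/45
  (X=2, Y=3, Z=2) weight 2/45
  (X=2, Y=4, Z=2) weight 2/45
  (X=2, Y=5, Z=2) weight 2/45
Group by X:
  weight(X=0) = 2/27
  weight(X=2) = 8/45
Total weight = 2/27 + 8/45 = 34/135
P(X=0 | obs) = 2/27 / 34/135 = 5/17
P(X=2 | obs) = 8/45 / 34/135 = 12/17

P(X=0) = 5/17, P(X=2) = 12/17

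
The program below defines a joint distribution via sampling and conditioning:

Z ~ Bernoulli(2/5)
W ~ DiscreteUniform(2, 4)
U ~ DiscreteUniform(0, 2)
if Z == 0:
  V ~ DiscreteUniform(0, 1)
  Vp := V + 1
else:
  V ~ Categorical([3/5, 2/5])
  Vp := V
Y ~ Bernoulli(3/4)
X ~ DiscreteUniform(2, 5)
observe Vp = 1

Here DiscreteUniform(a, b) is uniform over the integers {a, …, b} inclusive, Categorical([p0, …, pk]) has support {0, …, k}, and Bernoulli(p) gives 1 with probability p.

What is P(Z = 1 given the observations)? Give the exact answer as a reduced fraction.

P(Z = 1 | obs) = 8/23

Enumerate traces; 144 have nonzero weight after conditioning:
  (Z=0, W=2, U=0, V=0, Y=0, X=2) weight 1/480
  (Z=0, W=2, U=0, V=0, Y=0, X=3) weight 1/480
  (Z=0, W=2, U=0, V=0, Y=0, X=4) weight 1/480
  (Z=0, W=2, U=0, V=0, Y=0, X=5) weight 1/480
  (Z=0, W=2, U=0, V=0, Y=1, X=2) weight 1/160
  (Z=0, W=2, U=0, V=0, Y=1, X=3) weight 1/160
  (Z=0, W=2, U=0, V=0, Y=1, X=4) weight 1/160
  (Z=0, W=2, U=0, V=0, Y=1, X=5) weight 1/160
  (Z=1, W=2, U=0, V=1, Y=0, X=2) weight 1/900
  … 135 more
Group by Z:
  weight(Z=0) = 3/10
  weight(Z=1) = 4/25
Total weight = 3/10 + 4/25 = 23/50
P(Z=0 | obs) = 3/10 / 23/50 = 15/23
P(Z=1 | obs) = 4/25 / 23/50 = 8/23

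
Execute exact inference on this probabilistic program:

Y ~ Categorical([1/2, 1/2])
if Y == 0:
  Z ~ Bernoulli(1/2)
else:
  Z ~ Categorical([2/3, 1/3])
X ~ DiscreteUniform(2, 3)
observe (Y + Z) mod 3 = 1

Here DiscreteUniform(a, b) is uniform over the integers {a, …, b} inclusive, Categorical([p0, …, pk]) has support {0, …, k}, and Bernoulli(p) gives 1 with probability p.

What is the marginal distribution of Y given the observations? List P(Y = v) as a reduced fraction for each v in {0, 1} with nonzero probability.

P(Y=0) = 3/7, P(Y=1) = 4/7

Enumerate traces; 4 have nonzero weight after conditioning:
  (Y=0, Z=1, X=2) weight 1/8
  (Y=0, Z=1, X=3) weight 1/8
  (Y=1, Z=0, X=2) weight 1/6
  (Y=1, Z=0, X=3) weight 1/6
Group by Y:
  weight(Y=0) = 1/4
  weight(Y=1) = 1/3
Total weight = 1/4 + 1/3 = 7/12
P(Y=0 | obs) = 1/4 / 7/12 = 3/7
P(Y=1 | obs) = 1/3 / 7/12 = 4/7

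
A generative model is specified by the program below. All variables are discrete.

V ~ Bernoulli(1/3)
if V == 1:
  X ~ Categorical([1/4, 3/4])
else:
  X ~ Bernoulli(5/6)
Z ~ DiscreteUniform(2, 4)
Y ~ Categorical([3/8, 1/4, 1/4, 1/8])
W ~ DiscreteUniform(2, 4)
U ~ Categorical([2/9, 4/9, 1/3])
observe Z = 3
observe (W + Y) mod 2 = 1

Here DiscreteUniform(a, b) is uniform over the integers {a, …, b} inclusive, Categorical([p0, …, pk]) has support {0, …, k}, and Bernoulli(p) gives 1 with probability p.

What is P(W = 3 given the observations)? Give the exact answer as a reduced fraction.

Enumerate traces; 72 have nonzero weight after conditioning:
  (V=0, X=0, Z=3, Y=0, W=3, U=0) weight 1/972
  (V=0, X=0, Z=3, Y=0, W=3, U=1) weight 1/486
  (V=0, X=0, Z=3, Y=0, W=3, U=2) weight 1/648
  (V=0, X=0, Z=3, Y=1, W=2, U=0) weight 1/1458
  (V=0, X=0, Z=3, Y=1, W=2, U=1) weight 1/729
  (V=0, X=0, Z=3, Y=1, W=2, U=2) weight 1/972
  (V=0, X=0, Z=3, Y=1, W=4, U=0) weight 1/1458
  (V=0, X=0, Z=3, Y=1, W=4, U=1) weight 1/729
  … 64 more
Group by W:
  weight(W=2) = 1/24
  weight(W=3) = 5/72
  weight(W=4) = 1/24
Total weight = 1/24 + 5/72 + 1/24 = 11/72
P(W=2 | obs) = 1/24 / 11/72 = 3/11
P(W=3 | obs) = 5/72 / 11/72 = 5/11
P(W=4 | obs) = 1/24 / 11/72 = 3/11

P(W = 3 | obs) = 5/11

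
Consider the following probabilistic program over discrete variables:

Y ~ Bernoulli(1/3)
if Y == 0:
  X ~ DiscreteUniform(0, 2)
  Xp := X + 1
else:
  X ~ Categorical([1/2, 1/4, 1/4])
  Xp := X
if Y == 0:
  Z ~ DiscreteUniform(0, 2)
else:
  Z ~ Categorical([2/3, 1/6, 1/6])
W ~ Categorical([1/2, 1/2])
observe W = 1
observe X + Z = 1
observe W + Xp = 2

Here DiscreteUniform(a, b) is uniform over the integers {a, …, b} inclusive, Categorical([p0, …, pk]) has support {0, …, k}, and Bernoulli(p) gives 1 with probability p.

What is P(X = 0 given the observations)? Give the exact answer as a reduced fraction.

P(X = 0 | obs) = 4/7

Enumerate traces; 2 have nonzero weight after conditioning:
  (Y=0, X=0, Z=1, W=1) weight 1/27
  (Y=1, X=1, Z=0, W=1) weight 1/36
Group by X:
  weight(X=0) = 1/27
  weight(X=1) = 1/36
Total weight = 1/27 + 1/36 = 7/108
P(X=0 | obs) = 1/27 / 7/108 = 4/7
P(X=1 | obs) = 1/36 / 7/108 = 3/7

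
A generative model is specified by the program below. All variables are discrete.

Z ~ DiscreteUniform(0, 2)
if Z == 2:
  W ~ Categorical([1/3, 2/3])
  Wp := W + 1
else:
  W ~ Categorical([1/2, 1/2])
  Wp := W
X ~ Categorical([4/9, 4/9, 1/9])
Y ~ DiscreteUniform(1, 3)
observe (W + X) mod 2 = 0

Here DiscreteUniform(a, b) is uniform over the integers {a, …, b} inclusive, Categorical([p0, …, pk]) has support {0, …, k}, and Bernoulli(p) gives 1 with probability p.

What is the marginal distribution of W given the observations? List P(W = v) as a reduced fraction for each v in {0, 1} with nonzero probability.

Enumerate traces; 27 have nonzero weight after conditioning:
  (Z=0, W=0, X=0, Y=1) weight 2/81
  (Z=0, W=0, X=0, Y=2) weight 2/81
  (Z=0, W=0, X=0, Y=3) weight 2/81
  (Z=0, W=0, X=2, Y=1) weight 1/162
  (Z=0, W=0, X=2, Y=2) weight 1/162
  (Z=0, W=0, X=2, Y=3) weight 1/162
  (Z=0, W=1, X=1, Y=1) weight 2/81
  (Z=0, W=1, X=1, Y=2) weight 2/81
  … 19 more
Group by W:
  weight(W=0) = 20/81
  weight(W=1) = 20/81
Total weight = 20/81 + 20/81 = 40/81
P(W=0 | obs) = 20/81 / 40/81 = 1/2
P(W=1 | obs) = 20/81 / 40/81 = 1/2

P(W=0) = 1/2, P(W=1) = 1/2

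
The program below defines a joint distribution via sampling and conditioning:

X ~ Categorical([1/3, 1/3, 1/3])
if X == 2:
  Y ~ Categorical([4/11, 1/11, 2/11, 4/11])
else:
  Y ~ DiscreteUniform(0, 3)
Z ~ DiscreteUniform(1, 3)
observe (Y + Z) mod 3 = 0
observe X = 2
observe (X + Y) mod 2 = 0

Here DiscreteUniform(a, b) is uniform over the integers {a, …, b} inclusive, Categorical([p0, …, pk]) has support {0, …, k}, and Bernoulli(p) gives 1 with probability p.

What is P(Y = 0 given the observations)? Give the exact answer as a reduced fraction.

Enumerate traces; 2 have nonzero weight after conditioning:
  (X=2, Y=0, Z=3) weight 4/99
  (X=2, Y=2, Z=1) weight 2/99
Group by Y:
  weight(Y=0) = 4/99
  weight(Y=2) = 2/99
Total weight = 4/99 + 2/99 = 2/33
P(Y=0 | obs) = 4/99 / 2/33 = 2/3
P(Y=2 | obs) = 2/99 / 2/33 = 1/3

P(Y = 0 | obs) = 2/3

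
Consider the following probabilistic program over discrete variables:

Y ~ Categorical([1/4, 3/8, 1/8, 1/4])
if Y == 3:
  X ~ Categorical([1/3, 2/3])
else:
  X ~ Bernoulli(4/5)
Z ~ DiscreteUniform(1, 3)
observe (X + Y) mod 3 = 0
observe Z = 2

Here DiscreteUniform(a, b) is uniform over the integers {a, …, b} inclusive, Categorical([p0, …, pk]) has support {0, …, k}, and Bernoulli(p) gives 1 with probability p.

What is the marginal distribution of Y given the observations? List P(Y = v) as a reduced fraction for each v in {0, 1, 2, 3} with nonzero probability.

P(Y=0) = 3/14, P(Y=2) = 3/7, P(Y=3) = 5/14

Enumerate traces; 3 have nonzero weight after conditioning:
  (Y=0, X=0, Z=2) weight 1/60
  (Y=2, X=1, Z=2) weight 1/30
  (Y=3, X=0, Z=2) weight 1/36
Group by Y:
  weight(Y=0) = 1/60
  weight(Y=2) = 1/30
  weight(Y=3) = 1/36
Total weight = 1/60 + 1/30 + 1/36 = 7/90
P(Y=0 | obs) = 1/60 / 7/90 = 3/14
P(Y=2 | obs) = 1/30 / 7/90 = 3/7
P(Y=3 | obs) = 1/36 / 7/90 = 5/14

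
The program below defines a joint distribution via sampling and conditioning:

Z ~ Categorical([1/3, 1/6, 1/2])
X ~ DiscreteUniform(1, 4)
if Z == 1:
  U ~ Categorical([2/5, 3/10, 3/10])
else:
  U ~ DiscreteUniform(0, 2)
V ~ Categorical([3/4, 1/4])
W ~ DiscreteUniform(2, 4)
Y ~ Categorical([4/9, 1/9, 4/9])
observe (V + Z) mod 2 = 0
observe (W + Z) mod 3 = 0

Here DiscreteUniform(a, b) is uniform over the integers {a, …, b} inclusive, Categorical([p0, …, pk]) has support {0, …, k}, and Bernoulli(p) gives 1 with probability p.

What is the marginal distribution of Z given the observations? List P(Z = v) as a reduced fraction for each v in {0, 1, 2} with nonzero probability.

Enumerate traces; 108 have nonzero weight after conditioning:
  (Z=0, X=1, U=0, V=0, W=3, Y=0) weight 1/324
  (Z=0, X=1, U=0, V=0, W=3, Y=1) weight 1/1296
  (Z=0, X=1, U=0, V=0, W=3, Y=2) weight 1/324
  (Z=0, X=1, U=1, V=0, W=3, Y=0) weight 1/324
  (Z=0, X=1, U=1, V=0, W=3, Y=1) weight 1/1296
  (Z=0, X=1, U=1, V=0, W=3, Y=2) weight 1/324
  (Z=0, X=1, U=2, V=0, W=3, Y=0) weight 1/324
  (Z=0, X=1, U=2, V=0, W=3, Y=1) weight 1/1296
  (Z=1, X=1, U=0, V=1, W=2, Y=0) weight 1/1620
  (Z=2, X=1, U=0, V=0, W=4, Y=0) weight 1/216
  … 98 more
Group by Z:
  weight(Z=0) = 1/12
  weight(Z=1) = 1/72
  weight(Z=2) = 1/8
Total weight = 1/12 + 1/72 + 1/8 = 2/9
P(Z=0 | obs) = 1/12 / 2/9 = 3/8
P(Z=1 | obs) = 1/72 / 2/9 = 1/16
P(Z=2 | obs) = 1/8 / 2/9 = 9/16

P(Z=0) = 3/8, P(Z=1) = 1/16, P(Z=2) = 9/16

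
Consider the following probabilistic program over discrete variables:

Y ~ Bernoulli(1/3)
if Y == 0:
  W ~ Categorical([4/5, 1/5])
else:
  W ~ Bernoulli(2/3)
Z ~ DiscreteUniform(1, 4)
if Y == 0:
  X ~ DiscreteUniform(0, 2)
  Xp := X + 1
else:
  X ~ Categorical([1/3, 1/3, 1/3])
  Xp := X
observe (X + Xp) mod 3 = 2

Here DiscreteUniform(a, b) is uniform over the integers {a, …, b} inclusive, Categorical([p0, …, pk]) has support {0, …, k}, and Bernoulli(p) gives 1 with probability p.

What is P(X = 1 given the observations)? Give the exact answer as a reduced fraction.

P(X = 1 | obs) = 1/3

Enumerate traces; 16 have nonzero weight after conditioning:
  (Y=0, W=0, Z=1, X=2) weight 2/45
  (Y=0, W=0, Z=2, X=2) weight 2/45
  (Y=0, W=0, Z=3, X=2) weight 2/45
  (Y=0, W=0, Z=4, X=2) weight 2/45
  (Y=0, W=1, Z=1, X=2) weight 1/90
  (Y=0, W=1, Z=2, X=2) weight 1/90
  (Y=0, W=1, Z=3, X=2) weight 1/90
  (Y=0, W=1, Z=4, X=2) weight 1/90
  (Y=1, W=0, Z=1, X=1) weight 1/108
  … 7 more
Group by X:
  weight(X=1) = 1/9
  weight(X=2) = 2/9
Total weight = 1/9 + 2/9 = 1/3
P(X=1 | obs) = 1/9 / 1/3 = 1/3
P(X=2 | obs) = 2/9 / 1/3 = 2/3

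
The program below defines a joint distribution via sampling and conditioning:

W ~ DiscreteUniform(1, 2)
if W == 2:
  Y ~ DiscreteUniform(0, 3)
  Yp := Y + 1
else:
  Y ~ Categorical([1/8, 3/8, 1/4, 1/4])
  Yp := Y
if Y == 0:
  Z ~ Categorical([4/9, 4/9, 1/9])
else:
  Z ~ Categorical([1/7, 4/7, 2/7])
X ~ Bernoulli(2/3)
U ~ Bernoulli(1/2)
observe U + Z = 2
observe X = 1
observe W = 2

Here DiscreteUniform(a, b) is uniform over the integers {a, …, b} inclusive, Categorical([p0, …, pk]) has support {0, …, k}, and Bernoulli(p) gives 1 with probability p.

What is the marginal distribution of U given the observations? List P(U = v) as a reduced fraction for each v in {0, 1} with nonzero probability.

P(U=0) = 61/197, P(U=1) = 136/197

Enumerate traces; 8 have nonzero weight after conditioning:
  (W=2, Y=0, Z=1, X=1, U=1) weight 1/54
  (W=2, Y=0, Z=2, X=1, U=0) weight 1/216
  (W=2, Y=1, Z=1, X=1, U=1) weight 1/42
  (W=2, Y=1, Z=2, X=1, U=0) weight 1/84
  (W=2, Y=2, Z=1, X=1, U=1) weight 1/42
  (W=2, Y=2, Z=2, X=1, U=0) weight 1/84
  (W=2, Y=3, Z=1, X=1, U=1) weight 1/42
  (W=2, Y=3, Z=2, X=1, U=0) weight 1/84
Group by U:
  weight(U=0) = 61/1512
  weight(U=1) = 17/189
Total weight = 61/1512 + 17/189 = 197/1512
P(U=0 | obs) = 61/1512 / 197/1512 = 61/197
P(U=1 | obs) = 17/189 / 197/1512 = 136/197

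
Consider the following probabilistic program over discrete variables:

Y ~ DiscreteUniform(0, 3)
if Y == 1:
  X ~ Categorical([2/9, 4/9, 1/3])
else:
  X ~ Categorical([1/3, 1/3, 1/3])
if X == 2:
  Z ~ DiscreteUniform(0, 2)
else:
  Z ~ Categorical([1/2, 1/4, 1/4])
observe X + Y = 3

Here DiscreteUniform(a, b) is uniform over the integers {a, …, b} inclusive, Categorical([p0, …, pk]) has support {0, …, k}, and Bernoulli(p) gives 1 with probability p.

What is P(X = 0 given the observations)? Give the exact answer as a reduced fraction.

P(X = 0 | obs) = 1/3

Enumerate traces; 9 have nonzero weight after conditioning:
  (Y=1, X=2, Z=0) weight 1/36
  (Y=1, X=2, Z=1) weight 1/36
  (Y=1, X=2, Z=2) weight 1/36
  (Y=2, X=1, Z=0) weight 1/24
  (Y=2, X=1, Z=1) weight 1/48
  (Y=2, X=1, Z=2) weight 1/48
  (Y=3, X=0, Z=0) weight 1/24
  (Y=3, X=0, Z=1) weight 1/48
  … 1 more
Group by X:
  weight(X=0) = 1/12
  weight(X=1) = 1/12
  weight(X=2) = 1/12
Total weight = 1/12 + 1/12 + 1/12 = 1/4
P(X=0 | obs) = 1/12 / 1/4 = 1/3
P(X=1 | obs) = 1/12 / 1/4 = 1/3
P(X=2 | obs) = 1/12 / 1/4 = 1/3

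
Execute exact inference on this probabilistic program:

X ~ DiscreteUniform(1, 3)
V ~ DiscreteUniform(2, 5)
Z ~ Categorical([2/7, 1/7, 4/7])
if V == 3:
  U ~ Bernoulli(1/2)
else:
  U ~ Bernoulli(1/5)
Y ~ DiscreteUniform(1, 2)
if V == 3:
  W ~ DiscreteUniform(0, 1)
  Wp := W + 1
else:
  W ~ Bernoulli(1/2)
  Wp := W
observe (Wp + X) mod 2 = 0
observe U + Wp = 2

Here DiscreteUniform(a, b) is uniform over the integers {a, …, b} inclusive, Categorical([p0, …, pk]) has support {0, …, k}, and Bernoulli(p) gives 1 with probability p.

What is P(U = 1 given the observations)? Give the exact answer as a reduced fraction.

Enumerate traces; 54 have nonzero weight after conditioning:
  (X=1, V=2, Z=0, U=1, Y=1, W=1) weight 1/840
  (X=1, V=2, Z=0, U=1, Y=2, W=1) weight 1/840
  (X=1, V=2, Z=1, U=1, Y=1, W=1) weight 1/1680
  (X=1, V=2, Z=1, U=1, Y=2, W=1) weight 1/1680
  (X=1, V=2, Z=2, U=1, Y=1, W=1) weight 1/420
  (X=1, V=2, Z=2, U=1, Y=2, W=1) weight 1/420
  (X=1, V=3, Z=0, U=1, Y=1, W=0) weight 1/336
  (X=1, V=3, Z=0, U=1, Y=2, W=0) weight 1/336
  (X=2, V=3, Z=0, U=0, Y=1, W=1) weight 1/336
  … 45 more
Group by U:
  weight(U=0) = 1/48
  weight(U=1) = 11/120
Total weight = 1/48 + 11/120 = 9/80
P(U=0 | obs) = 1/48 / 9/80 = 5/27
P(U=1 | obs) = 11/120 / 9/80 = 22/27

P(U = 1 | obs) = 22/27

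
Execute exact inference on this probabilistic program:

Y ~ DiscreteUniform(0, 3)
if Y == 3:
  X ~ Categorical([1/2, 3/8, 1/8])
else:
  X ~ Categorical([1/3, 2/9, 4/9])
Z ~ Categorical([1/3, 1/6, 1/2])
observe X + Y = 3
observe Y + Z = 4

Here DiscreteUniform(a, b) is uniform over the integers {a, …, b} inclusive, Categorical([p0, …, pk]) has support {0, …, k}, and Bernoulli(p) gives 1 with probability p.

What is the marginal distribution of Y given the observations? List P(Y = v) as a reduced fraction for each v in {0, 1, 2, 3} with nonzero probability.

P(Y=2) = 4/7, P(Y=3) = 3/7

Enumerate traces; 2 have nonzero weight after conditioning:
  (Y=2, X=1, Z=2) weight 1/36
  (Y=3, X=0, Z=1) weight 1/48
Group by Y:
  weight(Y=2) = 1/36
  weight(Y=3) = 1/48
Total weight = 1/36 + 1/48 = 7/144
P(Y=2 | obs) = 1/36 / 7/144 = 4/7
P(Y=3 | obs) = 1/48 / 7/144 = 3/7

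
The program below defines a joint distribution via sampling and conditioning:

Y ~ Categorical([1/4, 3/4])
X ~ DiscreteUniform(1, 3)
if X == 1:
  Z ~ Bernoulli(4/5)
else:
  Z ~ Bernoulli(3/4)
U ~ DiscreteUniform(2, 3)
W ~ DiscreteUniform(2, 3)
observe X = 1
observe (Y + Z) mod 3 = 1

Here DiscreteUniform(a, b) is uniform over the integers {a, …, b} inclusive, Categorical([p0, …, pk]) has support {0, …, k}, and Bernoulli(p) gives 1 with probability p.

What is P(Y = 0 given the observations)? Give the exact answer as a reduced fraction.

P(Y = 0 | obs) = 4/7

Enumerate traces; 8 have nonzero weight after conditioning:
  (Y=0, X=1, Z=1, U=2, W=2) weight 1/60
  (Y=0, X=1, Z=1, U=2, W=3) weight 1/60
  (Y=0, X=1, Z=1, U=3, W=2) weight 1/60
  (Y=0, X=1, Z=1, U=3, W=3) weight 1/60
  (Y=1, X=1, Z=0, U=2, W=2) weight 1/80
  (Y=1, X=1, Z=0, U=2, W=3) weight 1/80
  (Y=1, X=1, Z=0, U=3, W=2) weight 1/80
  (Y=1, X=1, Z=0, U=3, W=3) weight 1/80
Group by Y:
  weight(Y=0) = 1/15
  weight(Y=1) = 1/20
Total weight = 1/15 + 1/20 = 7/60
P(Y=0 | obs) = 1/15 / 7/60 = 4/7
P(Y=1 | obs) = 1/20 / 7/60 = 3/7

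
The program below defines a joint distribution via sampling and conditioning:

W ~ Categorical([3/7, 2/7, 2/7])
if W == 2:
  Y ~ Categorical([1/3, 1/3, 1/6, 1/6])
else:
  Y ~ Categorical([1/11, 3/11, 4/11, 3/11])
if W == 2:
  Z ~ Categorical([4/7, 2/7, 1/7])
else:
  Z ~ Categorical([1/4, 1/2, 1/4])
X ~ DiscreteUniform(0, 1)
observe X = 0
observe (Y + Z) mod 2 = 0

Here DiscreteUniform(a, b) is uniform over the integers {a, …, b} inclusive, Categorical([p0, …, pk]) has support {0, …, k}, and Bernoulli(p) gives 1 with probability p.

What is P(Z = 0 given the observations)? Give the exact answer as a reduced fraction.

P(Z = 0 | obs) = 351/1078

Enumerate traces; 18 have nonzero weight after conditioning:
  (W=0, Y=0, Z=0, X=0) weight 3/616
  (W=0, Y=0, Z=2, X=0) weight 3/616
  (W=0, Y=1, Z=1, X=0) weight 9/308
  (W=0, Y=2, Z=0, X=0) weight 3/154
  (W=0, Y=2, Z=2, X=0) weight 3/154
  (W=0, Y=3, Z=1, X=0) weight 9/308
  (W=1, Y=0, Z=0, X=0) weight 1/308
  (W=1, Y=0, Z=2, X=0) weight 1/308
  … 10 more
Group by Z:
  weight(Z=0) = 351/4312
  weight(Z=1) = 127/1078
  weight(Z=2) = 219/4312
Total weight = 351/4312 + 127/1078 + 219/4312 = 1/4
P(Z=0 | obs) = 351/4312 / 1/4 = 351/1078
P(Z=1 | obs) = 127/1078 / 1/4 = 254/539
P(Z=2 | obs) = 219/4312 / 1/4 = 219/1078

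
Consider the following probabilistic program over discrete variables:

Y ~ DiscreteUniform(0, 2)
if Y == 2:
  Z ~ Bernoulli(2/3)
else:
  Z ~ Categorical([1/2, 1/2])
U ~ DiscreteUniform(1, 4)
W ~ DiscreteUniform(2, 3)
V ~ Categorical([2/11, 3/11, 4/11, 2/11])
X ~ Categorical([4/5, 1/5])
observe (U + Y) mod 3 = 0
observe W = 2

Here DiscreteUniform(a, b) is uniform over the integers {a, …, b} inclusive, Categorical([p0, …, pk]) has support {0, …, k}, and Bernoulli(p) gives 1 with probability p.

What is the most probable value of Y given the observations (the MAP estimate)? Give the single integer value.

argmax_v P(Y = v | obs) = 2

Enumerate traces; 64 have nonzero weight after conditioning:
  (Y=0, Z=0, U=3, W=2, V=0, X=0) weight 1/330
  (Y=0, Z=0, U=3, W=2, V=0, X=1) weight 1/1320
  (Y=0, Z=0, U=3, W=2, V=1, X=0) weight 1/220
  (Y=0, Z=0, U=3, W=2, V=1, X=1) weight 1/880
  (Y=0, Z=0, U=3, W=2, V=2, X=0) weight 1/165
  (Y=0, Z=0, U=3, W=2, V=2, X=1) weight 1/660
  (Y=0, Z=0, U=3, W=2, V=3, X=0) weight 1/330
  (Y=0, Z=0, U=3, W=2, V=3, X=1) weight 1/1320
  (Y=1, Z=0, U=2, W=2, V=0, X=0) weight 1/330
  (Y=2, Z=0, U=1, W=2, V=0, X=0) weight 1/495
  … 54 more
Group by Y:
  weight(Y=0) = 1/24
  weight(Y=1) = 1/24
  weight(Y=2) = 1/12
Total weight = 1/24 + 1/24 + 1/12 = 1/6
P(Y=0 | obs) = 1/24 / 1/6 = 1/4
P(Y=1 | obs) = 1/24 / 1/6 = 1/4
P(Y=2 | obs) = 1/12 / 1/6 = 1/2
argmax = 2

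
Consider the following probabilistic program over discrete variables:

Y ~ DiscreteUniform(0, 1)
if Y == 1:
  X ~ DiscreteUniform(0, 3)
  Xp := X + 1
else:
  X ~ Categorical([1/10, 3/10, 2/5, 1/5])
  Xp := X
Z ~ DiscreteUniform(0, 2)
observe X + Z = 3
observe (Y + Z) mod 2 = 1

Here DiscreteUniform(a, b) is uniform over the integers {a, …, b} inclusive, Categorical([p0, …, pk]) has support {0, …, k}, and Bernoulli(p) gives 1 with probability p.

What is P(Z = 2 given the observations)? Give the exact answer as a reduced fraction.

P(Z = 2 | obs) = 5/18

Enumerate traces; 3 have nonzero weight after conditioning:
  (Y=0, X=2, Z=1) weight 1/15
  (Y=1, X=1, Z=2) weight 1/24
  (Y=1, X=3, Z=0) weight 1/24
Group by Z:
  weight(Z=0) = 1/24
  weight(Z=1) = 1/15
  weight(Z=2) = 1/24
Total weight = 1/24 + 1/15 + 1/24 = 3/20
P(Z=0 | obs) = 1/24 / 3/20 = 5/18
P(Z=1 | obs) = 1/15 / 3/20 = 4/9
P(Z=2 | obs) = 1/24 / 3/20 = 5/18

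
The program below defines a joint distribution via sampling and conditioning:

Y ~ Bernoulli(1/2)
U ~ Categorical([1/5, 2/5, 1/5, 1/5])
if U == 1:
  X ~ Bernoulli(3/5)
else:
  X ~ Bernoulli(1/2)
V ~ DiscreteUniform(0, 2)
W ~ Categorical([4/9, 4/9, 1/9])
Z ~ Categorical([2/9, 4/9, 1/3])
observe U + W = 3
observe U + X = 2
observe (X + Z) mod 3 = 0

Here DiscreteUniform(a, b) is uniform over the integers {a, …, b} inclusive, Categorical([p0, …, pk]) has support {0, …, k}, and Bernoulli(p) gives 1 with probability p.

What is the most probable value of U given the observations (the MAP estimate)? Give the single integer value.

argmax_v P(U = v | obs) = 2

Enumerate traces; 12 have nonzero weight after conditioning:
  (Y=0, U=1, X=1, V=0, W=2, Z=2) weight 1/675
  (Y=0, U=1, X=1, V=1, W=2, Z=2) weight 1/675
  (Y=0, U=1, X=1, V=2, W=2, Z=2) weight 1/675
  (Y=0, U=2, X=0, V=0, W=1, Z=0) weight 2/1215
  (Y=0, U=2, X=0, V=1, W=1, Z=0) weight 2/1215
  (Y=0, U=2, X=0, V=2, W=1, Z=0) weight 2/1215
  (Y=1, U=1, X=1, V=0, W=2, Z=2) weight 1/675
  (Y=1, U=1, X=1, V=1, W=2, Z=2) weight 1/675
  … 4 more
Group by U:
  weight(U=1) = 2/225
  weight(U=2) = 4/405
Total weight = 2/225 + 4/405 = 38/2025
P(U=1 | obs) = 2/225 / 38/2025 = 9/19
P(U=2 | obs) = 4/405 / 38/2025 = 10/19
argmax = 2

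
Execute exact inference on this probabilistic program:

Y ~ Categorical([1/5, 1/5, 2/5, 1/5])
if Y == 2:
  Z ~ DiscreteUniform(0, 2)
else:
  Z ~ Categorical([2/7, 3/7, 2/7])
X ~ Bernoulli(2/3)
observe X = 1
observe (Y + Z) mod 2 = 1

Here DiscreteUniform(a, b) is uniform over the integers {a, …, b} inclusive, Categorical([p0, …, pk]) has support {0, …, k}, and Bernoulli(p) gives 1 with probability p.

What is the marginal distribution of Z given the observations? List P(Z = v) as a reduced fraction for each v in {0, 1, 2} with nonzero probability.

P(Z=0) = 12/47, P(Z=1) = 23/47, P(Z=2) = 12/47

Enumerate traces; 6 have nonzero weight after conditioning:
  (Y=0, Z=1, X=1) weight 2/35
  (Y=1, Z=0, X=1) weight 4/105
  (Y=1, Z=2, X=1) weight 4/105
  (Y=2, Z=1, X=1) weight 4/45
  (Y=3, Z=0, X=1) weight 4/105
  (Y=3, Z=2, X=1) weight 4/105
Group by Z:
  weight(Z=0) = 8/105
  weight(Z=1) = 46/315
  weight(Z=2) = 8/105
Total weight = 8/105 + 46/315 + 8/105 = 94/315
P(Z=0 | obs) = 8/105 / 94/315 = 12/47
P(Z=1 | obs) = 46/315 / 94/315 = 23/47
P(Z=2 | obs) = 8/105 / 94/315 = 12/47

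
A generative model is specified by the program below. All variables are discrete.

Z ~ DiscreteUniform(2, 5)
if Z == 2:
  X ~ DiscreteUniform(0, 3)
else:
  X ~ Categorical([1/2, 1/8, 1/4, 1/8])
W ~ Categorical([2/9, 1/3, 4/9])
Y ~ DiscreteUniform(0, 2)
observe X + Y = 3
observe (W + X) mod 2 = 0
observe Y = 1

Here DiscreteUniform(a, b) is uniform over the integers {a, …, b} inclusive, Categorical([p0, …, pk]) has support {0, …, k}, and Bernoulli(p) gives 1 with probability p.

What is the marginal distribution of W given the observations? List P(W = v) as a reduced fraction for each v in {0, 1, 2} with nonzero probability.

P(W=0) = 1/3, P(W=2) = 2/3

Enumerate traces; 8 have nonzero weight after conditioning:
  (Z=2, X=2, W=0, Y=1) weight 1/216
  (Z=2, X=2, W=2, Y=1) weight 1/108
  (Z=3, X=2, W=0, Y=1) weight 1/216
  (Z=3, X=2, W=2, Y=1) weight 1/108
  (Z=4, X=2, W=0, Y=1) weight 1/216
  (Z=4, X=2, W=2, Y=1) weight 1/108
  (Z=5, X=2, W=0, Y=1) weight 1/216
  (Z=5, X=2, W=2, Y=1) weight 1/108
Group by W:
  weight(W=0) = 1/54
  weight(W=2) = 1/27
Total weight = 1/54 + 1/27 = 1/18
P(W=0 | obs) = 1/54 / 1/18 = 1/3
P(W=2 | obs) = 1/27 / 1/18 = 2/3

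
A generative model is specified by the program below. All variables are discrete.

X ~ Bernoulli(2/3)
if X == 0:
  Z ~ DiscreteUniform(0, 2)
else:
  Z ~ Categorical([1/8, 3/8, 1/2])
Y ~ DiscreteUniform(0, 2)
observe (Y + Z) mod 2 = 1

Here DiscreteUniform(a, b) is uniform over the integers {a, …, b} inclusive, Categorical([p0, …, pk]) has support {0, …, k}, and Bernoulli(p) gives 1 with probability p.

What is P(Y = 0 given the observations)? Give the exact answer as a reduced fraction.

P(Y = 0 | obs) = 13/49

Enumerate traces; 8 have nonzero weight after conditioning:
  (X=0, Z=0, Y=1) weight 1/27
  (X=0, Z=1, Y=0) weight 1/27
  (X=0, Z=1, Y=2) weight 1/27
  (X=0, Z=2, Y=1) weight 1/27
  (X=1, Z=0, Y=1) weight 1/36
  (X=1, Z=1, Y=0) weight 1/12
  (X=1, Z=1, Y=2) weight 1/12
  (X=1, Z=2, Y=1) weight 1/9
Group by Y:
  weight(Y=0) = 13/108
  weight(Y=1) = 23/108
  weight(Y=2) = 13/108
Total weight = 13/108 + 23/108 + 13/108 = 49/108
P(Y=0 | obs) = 13/108 / 49/108 = 13/49
P(Y=1 | obs) = 23/108 / 49/108 = 23/49
P(Y=2 | obs) = 13/108 / 49/108 = 13/49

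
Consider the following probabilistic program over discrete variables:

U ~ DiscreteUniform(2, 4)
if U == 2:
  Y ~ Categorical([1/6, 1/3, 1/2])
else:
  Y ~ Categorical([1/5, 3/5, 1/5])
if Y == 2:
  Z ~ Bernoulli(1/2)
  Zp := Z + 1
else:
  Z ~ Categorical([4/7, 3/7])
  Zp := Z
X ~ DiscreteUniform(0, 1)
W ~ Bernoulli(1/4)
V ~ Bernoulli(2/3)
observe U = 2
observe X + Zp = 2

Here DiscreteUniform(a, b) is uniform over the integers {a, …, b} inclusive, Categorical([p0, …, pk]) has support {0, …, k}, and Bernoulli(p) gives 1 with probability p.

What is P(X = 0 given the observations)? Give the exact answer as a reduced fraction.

P(X = 0 | obs) = 7/20

Enumerate traces; 16 have nonzero weight after conditioning:
  (U=2, Y=0, Z=1, X=1, W=0, V=0) weight 1/336
  (U=2, Y=0, Z=1, X=1, W=0, V=1) weight 1/168
  (U=2, Y=0, Z=1, X=1, W=1, V=0) weight 1/1008
  (U=2, Y=0, Z=1, X=1, W=1, V=1) weight 1/504
  (U=2, Y=1, Z=1, X=1, W=0, V=0) weight 1/168
  (U=2, Y=1, Z=1, X=1, W=0, V=1) weight 1/84
  (U=2, Y=1, Z=1, X=1, W=1, V=0) weight 1/504
  (U=2, Y=1, Z=1, X=1, W=1, V=1) weight 1/252
  (U=2, Y=2, Z=1, X=0, W=0, V=0) weight 1/96
  … 7 more
Group by X:
  weight(X=0) = 1/24
  weight(X=1) = 13/168
Total weight = 1/24 + 13/168 = 5/42
P(X=0 | obs) = 1/24 / 5/42 = 7/20
P(X=1 | obs) = 13/168 / 5/42 = 13/20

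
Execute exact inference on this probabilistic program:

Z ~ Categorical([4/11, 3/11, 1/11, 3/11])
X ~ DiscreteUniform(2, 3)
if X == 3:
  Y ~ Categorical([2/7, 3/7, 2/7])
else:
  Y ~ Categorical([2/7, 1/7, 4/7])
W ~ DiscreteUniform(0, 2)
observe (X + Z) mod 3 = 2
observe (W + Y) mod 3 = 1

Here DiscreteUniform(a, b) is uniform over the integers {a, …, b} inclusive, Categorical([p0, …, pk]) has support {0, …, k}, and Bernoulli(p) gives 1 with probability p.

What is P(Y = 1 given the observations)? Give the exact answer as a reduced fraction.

Enumerate traces; 9 have nonzero weight after conditioning:
  (Z=0, X=2, Y=0, W=1) weight 4/231
  (Z=0, X=2, Y=1, W=0) weight 2/231
  (Z=0, X=2, Y=2, W=2) weight 8/231
  (Z=2, X=3, Y=0, W=1) weight 1/231
  (Z=2, X=3, Y=1, W=0) weight 1/154
  (Z=2, X=3, Y=2, W=2) weight 1/231
  (Z=3, X=2, Y=0, W=1) weight 1/77
  (Z=3, X=2, Y=1, W=0) weight 1/154
  … 1 more
Group by Y:
  weight(Y=0) = 8/231
  weight(Y=1) = 5/231
  weight(Y=2) = 5/77
Total weight = 8/231 + 5/231 + 5/77 = 4/33
P(Y=0 | obs) = 8/231 / 4/33 = 2/7
P(Y=1 | obs) = 5/231 / 4/33 = 5/28
P(Y=2 | obs) = 5/77 / 4/33 = 15/28

P(Y = 1 | obs) = 5/28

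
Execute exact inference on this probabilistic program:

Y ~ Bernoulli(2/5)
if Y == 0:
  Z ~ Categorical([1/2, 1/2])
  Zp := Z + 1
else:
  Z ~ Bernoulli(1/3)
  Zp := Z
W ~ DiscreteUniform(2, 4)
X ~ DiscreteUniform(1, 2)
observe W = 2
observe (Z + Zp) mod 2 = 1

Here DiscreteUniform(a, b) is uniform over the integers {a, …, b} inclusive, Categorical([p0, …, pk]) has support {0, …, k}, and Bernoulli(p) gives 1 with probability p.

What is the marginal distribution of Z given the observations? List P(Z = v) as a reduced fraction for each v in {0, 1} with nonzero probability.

P(Z=0) = 1/2, P(Z=1) = 1/2

Enumerate traces; 4 have nonzero weight after conditioning:
  (Y=0, Z=0, W=2, X=1) weight 1/20
  (Y=0, Z=0, W=2, X=2) weight 1/20
  (Y=0, Z=1, W=2, X=1) weight 1/20
  (Y=0, Z=1, W=2, X=2) weight 1/20
Group by Z:
  weight(Z=0) = 1/10
  weight(Z=1) = 1/10
Total weight = 1/10 + 1/10 = 1/5
P(Z=0 | obs) = 1/10 / 1/5 = 1/2
P(Z=1 | obs) = 1/10 / 1/5 = 1/2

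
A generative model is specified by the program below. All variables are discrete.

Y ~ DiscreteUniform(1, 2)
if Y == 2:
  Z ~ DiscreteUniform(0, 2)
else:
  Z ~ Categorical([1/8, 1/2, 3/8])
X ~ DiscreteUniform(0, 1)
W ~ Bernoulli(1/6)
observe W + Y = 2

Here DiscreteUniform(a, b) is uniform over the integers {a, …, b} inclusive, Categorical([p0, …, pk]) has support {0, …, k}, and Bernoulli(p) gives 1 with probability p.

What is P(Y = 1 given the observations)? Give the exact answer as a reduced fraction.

Enumerate traces; 12 have nonzero weight after conditioning:
  (Y=1, Z=0, X=0, W=1) weight 1/192
  (Y=1, Z=0, X=1, W=1) weight 1/192
  (Y=1, Z=1, X=0, W=1) weight 1/48
  (Y=1, Z=1, X=1, W=1) weight 1/48
  (Y=1, Z=2, X=0, W=1) weight 1/64
  (Y=1, Z=2, X=1, W=1) weight 1/64
  (Y=2, Z=0, X=0, W=0) weight 5/72
  (Y=2, Z=0, X=1, W=0) weight 5/72
  … 4 more
Group by Y:
  weight(Y=1) = 1/12
  weight(Y=2) = 5/12
Total weight = 1/12 + 5/12 = 1/2
P(Y=1 | obs) = 1/12 / 1/2 = 1/6
P(Y=2 | obs) = 5/12 / 1/2 = 5/6

P(Y = 1 | obs) = 1/6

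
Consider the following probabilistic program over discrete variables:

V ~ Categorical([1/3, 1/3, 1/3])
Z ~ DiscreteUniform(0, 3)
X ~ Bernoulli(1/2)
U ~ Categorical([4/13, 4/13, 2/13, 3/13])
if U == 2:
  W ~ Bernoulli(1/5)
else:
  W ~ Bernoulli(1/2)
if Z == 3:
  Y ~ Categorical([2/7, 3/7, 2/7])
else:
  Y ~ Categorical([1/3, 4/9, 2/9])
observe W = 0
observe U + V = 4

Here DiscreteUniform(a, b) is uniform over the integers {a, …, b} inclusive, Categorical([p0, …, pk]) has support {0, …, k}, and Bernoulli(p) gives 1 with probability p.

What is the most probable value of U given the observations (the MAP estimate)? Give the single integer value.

Enumerate traces; 48 have nonzero weight after conditioning:
  (V=1, Z=0, X=0, U=3, W=0, Y=0) weight 1/624
  (V=1, Z=0, X=0, U=3, W=0, Y=1) weight 1/468
  (V=1, Z=0, X=0, U=3, W=0, Y=2) weight 1/936
  (V=1, Z=0, X=1, U=3, W=0, Y=0) weight 1/624
  (V=1, Z=0, X=1, U=3, W=0, Y=1) weight 1/468
  (V=1, Z=0, X=1, U=3, W=0, Y=2) weight 1/936
  (V=1, Z=1, X=0, U=3, W=0, Y=0) weight 1/624
  (V=1, Z=1, X=0, U=3, W=0, Y=1) weight 1/468
  (V=2, Z=0, X=0, U=2, W=0, Y=0) weight 1/585
  … 39 more
Group by U:
  weight(U=2) = 8/195
  weight(U=3) = 1/26
Total weight = 8/195 + 1/26 = 31/390
P(U=2 | obs) = 8/195 / 31/390 = 16/31
P(U=3 | obs) = 1/26 / 31/390 = 15/31
argmax = 2

argmax_v P(U = v | obs) = 2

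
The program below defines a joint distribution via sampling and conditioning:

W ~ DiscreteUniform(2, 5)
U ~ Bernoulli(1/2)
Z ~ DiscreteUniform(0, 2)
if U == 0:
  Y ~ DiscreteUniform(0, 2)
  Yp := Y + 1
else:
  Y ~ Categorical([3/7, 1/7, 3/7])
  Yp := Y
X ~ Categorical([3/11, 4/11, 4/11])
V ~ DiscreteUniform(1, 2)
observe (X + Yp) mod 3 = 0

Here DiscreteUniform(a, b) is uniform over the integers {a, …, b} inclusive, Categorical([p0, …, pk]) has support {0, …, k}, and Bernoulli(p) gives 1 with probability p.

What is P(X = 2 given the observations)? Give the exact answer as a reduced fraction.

P(X = 2 | obs) = 5/19

Enumerate traces; 144 have nonzero weight after conditioning:
  (W=2, U=0, Z=0, Y=0, X=2, V=1) weight 1/396
  (W=2, U=0, Z=0, Y=0, X=2, V=2) weight 1/396
  (W=2, U=0, Z=0, Y=1, X=1, V=1) weight 1/396
  (W=2, U=0, Z=0, Y=1, X=1, V=2) weight 1/396
  (W=2, U=0, Z=0, Y=2, X=0, V=1) weight 1/528
  (W=2, U=0, Z=0, Y=2, X=0, V=2) weight 1/528
  (W=2, U=0, Z=1, Y=0, X=2, V=1) weight 1/396
  (W=2, U=0, Z=1, Y=0, X=2, V=2) weight 1/396
  … 136 more
Group by X:
  weight(X=0) = 8/77
  weight(X=1) = 32/231
  weight(X=2) = 20/231
Total weight = 8/77 + 32/231 + 20/231 = 76/231
P(X=0 | obs) = 8/77 / 76/231 = 6/19
P(X=1 | obs) = 32/231 / 76/231 = 8/19
P(X=2 | obs) = 20/231 / 76/231 = 5/19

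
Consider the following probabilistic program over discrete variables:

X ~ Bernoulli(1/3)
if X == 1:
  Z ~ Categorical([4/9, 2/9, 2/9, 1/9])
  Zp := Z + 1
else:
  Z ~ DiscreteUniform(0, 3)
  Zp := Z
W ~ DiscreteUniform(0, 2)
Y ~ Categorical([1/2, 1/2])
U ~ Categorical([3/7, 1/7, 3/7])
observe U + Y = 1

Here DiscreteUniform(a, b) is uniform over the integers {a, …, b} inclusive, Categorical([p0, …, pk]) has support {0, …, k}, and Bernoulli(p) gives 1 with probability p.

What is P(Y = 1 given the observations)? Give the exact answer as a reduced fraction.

P(Y = 1 | obs) = 3/4

Enumerate traces; 48 have nonzero weight after conditioning:
  (X=0, Z=0, W=0, Y=0, U=1) weight 1/252
  (X=0, Z=0, W=0, Y=1, U=0) weight 1/84
  (X=0, Z=0, W=1, Y=0, U=1) weight 1/252
  (X=0, Z=0, W=1, Y=1, U=0) weight 1/84
  (X=0, Z=0, W=2, Y=0, U=1) weight 1/252
  (X=0, Z=0, W=2, Y=1, U=0) weight 1/84
  (X=0, Z=1, W=0, Y=0, U=1) weight 1/252
  (X=0, Z=1, W=0, Y=1, U=0) weight 1/84
  … 40 more
Group by Y:
  weight(Y=0) = 1/14
  weight(Y=1) = 3/14
Total weight = 1/14 + 3/14 = 2/7
P(Y=0 | obs) = 1/14 / 2/7 = 1/4
P(Y=1 | obs) = 3/14 / 2/7 = 3/4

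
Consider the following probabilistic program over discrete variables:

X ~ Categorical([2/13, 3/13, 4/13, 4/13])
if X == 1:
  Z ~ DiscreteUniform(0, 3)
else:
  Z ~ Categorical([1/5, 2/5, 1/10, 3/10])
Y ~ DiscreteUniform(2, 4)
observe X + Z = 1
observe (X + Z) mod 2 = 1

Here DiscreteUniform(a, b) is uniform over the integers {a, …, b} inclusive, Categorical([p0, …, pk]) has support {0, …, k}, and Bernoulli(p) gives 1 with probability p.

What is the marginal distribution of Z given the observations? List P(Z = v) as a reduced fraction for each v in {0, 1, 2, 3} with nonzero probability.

Enumerate traces; 6 have nonzero weight after conditioning:
  (X=0, Z=1, Y=2) weight 4/195
  (X=0, Z=1, Y=3) weight 4/195
  (X=0, Z=1, Y=4) weight 4/195
  (X=1, Z=0, Y=2) weight 1/52
  (X=1, Z=0, Y=3) weight 1/52
  (X=1, Z=0, Y=4) weight 1/52
Group by Z:
  weight(Z=0) = 3/52
  weight(Z=1) = 4/65
Total weight = 3/52 + 4/65 = 31/260
P(Z=0 | obs) = 3/52 / 31/260 = 15/31
P(Z=1 | obs) = 4/65 / 31/260 = 16/31

P(Z=0) = 15/31, P(Z=1) = 16/31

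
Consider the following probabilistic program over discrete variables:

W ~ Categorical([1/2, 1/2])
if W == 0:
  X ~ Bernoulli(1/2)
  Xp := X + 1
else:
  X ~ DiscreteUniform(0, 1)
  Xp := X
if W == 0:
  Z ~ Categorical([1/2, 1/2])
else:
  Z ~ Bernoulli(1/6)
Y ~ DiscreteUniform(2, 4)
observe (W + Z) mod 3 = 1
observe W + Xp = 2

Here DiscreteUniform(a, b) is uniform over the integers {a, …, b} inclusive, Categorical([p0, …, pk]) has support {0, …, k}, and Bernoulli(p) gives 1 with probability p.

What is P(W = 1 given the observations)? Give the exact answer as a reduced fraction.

Enumerate traces; 6 have nonzero weight after conditioning:
  (W=0, X=1, Z=1, Y=2) weight 1/24
  (W=0, X=1, Z=1, Y=3) weight 1/24
  (W=0, X=1, Z=1, Y=4) weight 1/24
  (W=1, X=1, Z=0, Y=2) weight 5/72
  (W=1, X=1, Z=0, Y=3) weight 5/72
  (W=1, X=1, Z=0, Y=4) weight 5/72
Group by W:
  weight(W=0) = 1/8
  weight(W=1) = 5/24
Total weight = 1/8 + 5/24 = 1/3
P(W=0 | obs) = 1/8 / 1/3 = 3/8
P(W=1 | obs) = 5/24 / 1/3 = 5/8

P(W = 1 | obs) = 5/8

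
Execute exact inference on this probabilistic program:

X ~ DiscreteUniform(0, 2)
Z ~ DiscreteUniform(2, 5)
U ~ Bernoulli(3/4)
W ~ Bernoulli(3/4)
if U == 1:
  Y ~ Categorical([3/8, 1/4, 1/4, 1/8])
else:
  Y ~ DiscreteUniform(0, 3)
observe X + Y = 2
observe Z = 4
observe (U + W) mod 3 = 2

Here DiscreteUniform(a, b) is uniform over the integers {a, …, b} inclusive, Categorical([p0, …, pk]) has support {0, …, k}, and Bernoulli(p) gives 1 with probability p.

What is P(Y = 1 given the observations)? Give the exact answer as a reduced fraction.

P(Y = 1 | obs) = 2/7

Enumerate traces; 3 have nonzero weight after conditioning:
  (X=0, Z=4, U=1, W=1, Y=2) weight 3/256
  (X=1, Z=4, U=1, W=1, Y=1) weight 3/256
  (X=2, Z=4, U=1, W=1, Y=0) weight 9/512
Group by Y:
  weight(Y=0) = 9/512
  weight(Y=1) = 3/256
  weight(Y=2) = 3/256
Total weight = 9/512 + 3/256 + 3/256 = 21/512
P(Y=0 | obs) = 9/512 / 21/512 = 3/7
P(Y=1 | obs) = 3/256 / 21/512 = 2/7
P(Y=2 | obs) = 3/256 / 21/512 = 2/7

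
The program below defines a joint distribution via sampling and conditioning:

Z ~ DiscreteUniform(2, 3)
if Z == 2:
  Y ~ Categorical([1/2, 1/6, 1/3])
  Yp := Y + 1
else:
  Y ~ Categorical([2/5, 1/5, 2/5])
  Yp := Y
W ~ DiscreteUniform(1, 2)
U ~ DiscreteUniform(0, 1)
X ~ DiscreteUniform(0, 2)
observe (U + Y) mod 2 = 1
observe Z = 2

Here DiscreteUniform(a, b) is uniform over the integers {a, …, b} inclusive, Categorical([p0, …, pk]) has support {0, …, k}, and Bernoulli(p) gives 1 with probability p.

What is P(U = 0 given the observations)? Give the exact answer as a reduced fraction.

P(U = 0 | obs) = 1/6

Enumerate traces; 18 have nonzero weight after conditioning:
  (Z=2, Y=0, W=1, U=1, X=0) weight 1/48
  (Z=2, Y=0, W=1, U=1, X=1) weight 1/48
  (Z=2, Y=0, W=1, U=1, X=2) weight 1/48
  (Z=2, Y=0, W=2, U=1, X=0) weight 1/48
  (Z=2, Y=0, W=2, U=1, X=1) weight 1/48
  (Z=2, Y=0, W=2, U=1, X=2) weight 1/48
  (Z=2, Y=1, W=1, U=0, X=0) weight 1/144
  (Z=2, Y=1, W=1, U=0, X=1) weight 1/144
  … 10 more
Group by U:
  weight(U=0) = 1/24
  weight(U=1) = 5/24
Total weight = 1/24 + 5/24 = 1/4
P(U=0 | obs) = 1/24 / 1/4 = 1/6
P(U=1 | obs) = 5/24 / 1/4 = 5/6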